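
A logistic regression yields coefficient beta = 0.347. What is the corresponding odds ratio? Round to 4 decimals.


The odds ratio is computed as:
OR = e^(0.347) = 1.4148.

1.4148


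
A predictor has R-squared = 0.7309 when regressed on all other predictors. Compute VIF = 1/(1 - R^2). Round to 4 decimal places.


Denominator: 1 - 0.7309 = 0.2691.
VIF = 1 / 0.2691 = 3.7161.

3.7161


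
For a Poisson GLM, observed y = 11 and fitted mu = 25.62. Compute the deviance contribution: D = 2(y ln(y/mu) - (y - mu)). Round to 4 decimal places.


y/mu = 11/25.62 = 0.429352 (approx.), and ln(11/25.62) = -0.845478.
y * ln(y/mu) = 11 * -0.845478 = -9.300258.
y - mu = -14.62.
D = 2 * (-9.300258 - -14.62) = 10.639484, which rounds to 10.6395.

10.6395


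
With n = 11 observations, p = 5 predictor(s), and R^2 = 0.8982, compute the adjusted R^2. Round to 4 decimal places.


Plug in: Adj R^2 = 1 - (1 - 0.8982) * 10/5.
= 1 - 0.1018 * 10/5
= 1 - 1.0180 / 5
= 1 - 0.2036 = 0.7964.

0.7964


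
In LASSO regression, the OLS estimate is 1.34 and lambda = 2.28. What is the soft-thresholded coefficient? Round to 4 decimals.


|beta_OLS| = 1.34.
lambda = 2.28.
Since |beta| <= lambda, the coefficient is set to 0.
Result = 0.0000.

0.0000


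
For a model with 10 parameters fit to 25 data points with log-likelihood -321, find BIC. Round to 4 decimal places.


Compute k*ln(n) = 10*ln(25) = 10*3.218876 = 32.188760.
Then -2*loglik = 642.
BIC = 32.188760 + 642 = 674.188760, which rounds to 674.1888.

674.1888


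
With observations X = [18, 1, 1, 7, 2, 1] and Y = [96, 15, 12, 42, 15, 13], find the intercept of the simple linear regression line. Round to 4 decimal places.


The slope is b1 = 4.9000.
Sample means are xbar = 5.0000 and ybar = 32.1667.
Intercept: b0 = 32.1667 - (4.9000)(5.0000) = 7.6667.

7.6667


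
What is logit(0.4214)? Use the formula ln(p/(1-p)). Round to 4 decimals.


The odds are p/(1-p) = 0.4214 / 0.5786 = 0.7283.
logit(p) = ln(0.7283) = -0.3170.

-0.3170


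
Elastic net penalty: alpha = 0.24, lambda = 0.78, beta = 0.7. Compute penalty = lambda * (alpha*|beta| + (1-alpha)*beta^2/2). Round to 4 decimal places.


Compute:
L1 = 0.24 * 0.7 = 0.1680.
L2 = 0.76 * 0.7^2 / 2 = 0.1862.
Penalty = 0.78 * (0.1680 + 0.1862) = 0.2763.

0.2763


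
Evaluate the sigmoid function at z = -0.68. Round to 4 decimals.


exp(0.6800) = 1.9739.
1 + exp(-z) = 2.9739.
sigmoid = 1/2.9739 = 0.3363.

0.3363


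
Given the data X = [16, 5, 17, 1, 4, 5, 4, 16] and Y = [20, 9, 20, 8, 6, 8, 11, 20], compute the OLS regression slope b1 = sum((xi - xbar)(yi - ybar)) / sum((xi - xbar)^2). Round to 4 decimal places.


Calculate xbar = 8.5000, ybar = 12.7500.
S_xx = 306.0000, S_xy = 274.0000.
Using b1 = S_xy / S_xx = 274.0000 / 306.0000, we get b1 = 0.8954.

0.8954


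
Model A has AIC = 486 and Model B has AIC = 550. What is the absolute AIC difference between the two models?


Absolute difference = |486 - 550| = 64.
The model with lower AIC (A) is preferred.

64


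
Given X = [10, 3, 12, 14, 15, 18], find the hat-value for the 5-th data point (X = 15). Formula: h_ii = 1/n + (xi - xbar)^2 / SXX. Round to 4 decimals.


n = 6, xbar = 12.0000.
SXX = sum((xi - xbar)^2) = 134.0000.
h = 1/6 + (15 - 12.0000)^2 / 134.0000 = 0.2338.

0.2338


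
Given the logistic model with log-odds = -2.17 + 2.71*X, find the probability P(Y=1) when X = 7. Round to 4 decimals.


Linear predictor: z = -2.17 + 2.71 * 7 = 16.8000.
P = 1/(1 + exp(-16.8000)) = 1/(1 + 0.0000) = 1.0000.

1.0000


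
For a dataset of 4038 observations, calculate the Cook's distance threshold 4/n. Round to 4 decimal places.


Cook's distance cutoff = 4/n = 4/4038.
= 0.0010.

0.0010


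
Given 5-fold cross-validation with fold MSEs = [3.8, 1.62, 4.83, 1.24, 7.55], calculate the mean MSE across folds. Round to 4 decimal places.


Sum of fold MSEs = 19.0400.
Average = 19.0400 / 5 = 3.8080.

3.8080


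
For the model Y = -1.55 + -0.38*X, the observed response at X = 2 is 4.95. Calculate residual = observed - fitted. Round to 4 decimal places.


Compute yhat = -1.55 + (-0.38)(2) = -2.3100.
Residual = actual - predicted = 4.95 - -2.3100 = 7.2600.

7.2600


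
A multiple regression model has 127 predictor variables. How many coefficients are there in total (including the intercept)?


Including the intercept, the model has 127 predictor coefficients + 1 intercept.
Total = 128.

128


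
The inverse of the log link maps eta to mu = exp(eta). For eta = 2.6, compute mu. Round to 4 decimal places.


The inverse log link gives:
mu = exp(2.6) = 13.4637.

13.4637


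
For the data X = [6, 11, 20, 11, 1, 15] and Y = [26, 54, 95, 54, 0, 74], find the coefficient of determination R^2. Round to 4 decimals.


Fit the OLS line: b0 = -3.5723, b1 = 5.0693.
SSres = 19.7711.
SStot = 5707.5000.
R^2 = 1 - 19.7711/5707.5000 = 0.9965.

0.9965


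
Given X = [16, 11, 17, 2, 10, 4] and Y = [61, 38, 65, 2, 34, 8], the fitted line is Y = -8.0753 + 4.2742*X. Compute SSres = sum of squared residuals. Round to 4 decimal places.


For each point, residual = actual - predicted.
Residuals: [0.6881, -0.9409, 0.4139, 1.5269, -0.6667, -1.0215].
Sum of squared residuals = 5.3495.

5.3495


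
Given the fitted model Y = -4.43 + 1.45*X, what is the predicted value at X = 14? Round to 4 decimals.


Substitute X = 14 into the equation:
Y = -4.43 + 1.45 * 14 = -4.43 + 20.3000 = 15.8700.

15.8700


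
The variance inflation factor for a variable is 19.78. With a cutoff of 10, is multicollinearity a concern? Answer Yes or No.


Check: VIF = 19.78 vs threshold = 10.
Since 19.78 >= 10, the answer is Yes.

Yes


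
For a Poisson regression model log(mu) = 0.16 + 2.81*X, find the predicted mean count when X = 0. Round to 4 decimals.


Compute eta = 0.16 + 2.81 * 0 = 0.1600.
Apply inverse link: mu = e^0.1600 = 1.1735.

1.1735


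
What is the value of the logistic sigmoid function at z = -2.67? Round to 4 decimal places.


exp(2.6700) = 14.4400.
1 + exp(-z) = 15.4400.
sigmoid = 1/15.4400 = 0.0648.

0.0648


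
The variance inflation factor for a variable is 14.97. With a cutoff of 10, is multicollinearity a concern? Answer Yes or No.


The threshold is 10.
VIF = 14.97 is >= 10.
Multicollinearity indication: Yes.

Yes


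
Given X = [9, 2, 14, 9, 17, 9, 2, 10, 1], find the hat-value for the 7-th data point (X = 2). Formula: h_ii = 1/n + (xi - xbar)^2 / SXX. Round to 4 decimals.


n = 9, xbar = 8.1111.
SXX = sum((xi - xbar)^2) = 244.8889.
h = 1/9 + (2 - 8.1111)^2 / 244.8889 = 0.2636.

0.2636


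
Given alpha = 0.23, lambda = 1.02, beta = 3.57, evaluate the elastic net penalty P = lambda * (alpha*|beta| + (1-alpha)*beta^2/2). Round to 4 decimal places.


alpha * |beta| = 0.23 * 3.57 = 0.8211.
(1-alpha) * beta^2/2 = 0.77 * 12.7449/2 = 4.9068.
Total = 1.02 * (0.8211 + 4.9068) = 5.8424.

5.8424


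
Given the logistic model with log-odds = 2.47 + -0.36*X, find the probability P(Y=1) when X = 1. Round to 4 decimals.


Linear predictor: z = 2.47 + -0.36 * 1 = 2.1100.
P = 1/(1 + exp(-2.1100)) = 1/(1 + 0.1212) = 0.8919.

0.8919


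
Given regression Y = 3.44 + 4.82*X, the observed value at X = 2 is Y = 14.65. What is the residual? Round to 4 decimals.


Compute yhat = 3.44 + (4.82)(2) = 13.0800.
Residual = actual - predicted = 14.65 - 13.0800 = 1.5700.

1.5700


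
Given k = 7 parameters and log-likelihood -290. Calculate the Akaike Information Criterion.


AIC = 2k - 2*loglik = 2(7) - 2(-290).
= 14 + 580 = 594.

594


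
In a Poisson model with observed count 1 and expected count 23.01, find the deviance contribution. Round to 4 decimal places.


y/mu = 1/23.01 = 0.043459 (approx.), and ln(1/23.01) = -3.135929.
y * ln(y/mu) = 1 * -3.135929 = -3.135929.
y - mu = -22.01.
D = 2 * (-3.135929 - -22.01) = 37.748142, which rounds to 37.7481.

37.7481


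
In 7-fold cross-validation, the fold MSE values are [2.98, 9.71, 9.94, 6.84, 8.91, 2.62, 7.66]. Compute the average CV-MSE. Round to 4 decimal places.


Sum of fold MSEs = 48.6600.
Average = 48.6600 / 7 = 6.9514.

6.9514


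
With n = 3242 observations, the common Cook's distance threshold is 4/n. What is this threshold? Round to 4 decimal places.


Cook's distance cutoff = 4/n = 4/3242.
= 0.0012.

0.0012


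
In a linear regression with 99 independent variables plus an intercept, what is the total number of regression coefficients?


Total coefficients = number of predictors + 1 (for the intercept).
= 99 + 1 = 100.

100


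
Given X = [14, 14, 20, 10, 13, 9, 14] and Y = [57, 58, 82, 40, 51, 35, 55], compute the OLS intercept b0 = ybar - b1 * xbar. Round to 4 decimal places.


First find the slope: b1 = 4.2528.
Means: xbar = 13.4286, ybar = 54.0000.
b0 = ybar - b1 * xbar = 54.0000 - 4.2528 * 13.4286 = -3.1094.

-3.1094


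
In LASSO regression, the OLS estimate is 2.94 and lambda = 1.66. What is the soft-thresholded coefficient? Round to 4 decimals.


|beta_OLS| = 2.94.
lambda = 1.66.
Since |beta| > lambda, coefficient = sign(beta)*(|beta| - lambda) = 1.2800.
Result = 1.2800.

1.2800


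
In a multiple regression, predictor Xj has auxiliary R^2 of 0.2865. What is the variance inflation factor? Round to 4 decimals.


VIF = 1 / (1 - 0.2865).
= 1 / 0.7135 = 1.4015.

1.4015


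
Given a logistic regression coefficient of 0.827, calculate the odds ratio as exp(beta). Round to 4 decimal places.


exp(0.827) = 2.2864.
So the odds ratio is 2.2864.

2.2864


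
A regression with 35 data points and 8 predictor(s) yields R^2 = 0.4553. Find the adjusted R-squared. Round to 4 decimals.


Plug in: Adj R^2 = 1 - (1 - 0.4553) * 34/26.
= 1 - 0.5447 * 34/26
= 1 - 18.5198 / 26
= 1 - 0.7123 = 0.2877.

0.2877


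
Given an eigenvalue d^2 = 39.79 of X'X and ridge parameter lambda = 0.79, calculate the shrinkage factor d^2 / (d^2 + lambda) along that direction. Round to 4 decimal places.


Denominator = d^2 + lambda = 39.79 + 0.79 = 40.5800.
Shrinkage = 39.79 / 40.5800 = 0.9805.

0.9805


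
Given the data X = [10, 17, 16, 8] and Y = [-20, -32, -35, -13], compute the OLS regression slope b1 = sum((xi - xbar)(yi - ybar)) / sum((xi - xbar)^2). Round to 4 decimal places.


Calculate xbar = 12.7500, ybar = -25.0000.
S_xx = 58.7500, S_xy = -133.0000.
Using b1 = S_xy / S_xx = -133.0000 / 58.7500, we get b1 = -2.2638.

-2.2638


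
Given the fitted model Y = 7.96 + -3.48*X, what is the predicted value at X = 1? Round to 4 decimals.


Substitute X = 1 into the equation:
Y = 7.96 + -3.48 * 1 = 7.96 + -3.4800 = 4.4800.

4.4800


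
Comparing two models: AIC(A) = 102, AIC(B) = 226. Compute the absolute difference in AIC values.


Absolute difference = |102 - 226| = 124.
The model with lower AIC (A) is preferred.

124


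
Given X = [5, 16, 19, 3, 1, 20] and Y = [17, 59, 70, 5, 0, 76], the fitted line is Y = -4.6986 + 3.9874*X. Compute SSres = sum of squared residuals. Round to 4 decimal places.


Compute predicted values, then residuals = yi - yhat_i.
Residuals: [1.7616, -0.0998, -1.0620, -2.2636, 0.7112, 0.9506].
SSres = sum(residual^2) = 10.7744.

10.7744


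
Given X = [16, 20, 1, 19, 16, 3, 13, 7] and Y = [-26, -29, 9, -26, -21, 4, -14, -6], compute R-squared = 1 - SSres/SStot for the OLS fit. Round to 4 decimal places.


Fit the OLS line: b0 = 9.7707, b1 = -1.9702.
SSres = 30.5431.
SStot = 1477.8750.
R^2 = 1 - 30.5431/1477.8750 = 0.9793.

0.9793


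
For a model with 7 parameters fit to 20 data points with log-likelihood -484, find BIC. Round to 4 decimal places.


Compute k*ln(n) = 7*ln(20) = 7*2.995732 = 20.970124.
Then -2*loglik = 968.
BIC = 20.970124 + 968 = 988.970124, which rounds to 988.9701.

988.9701


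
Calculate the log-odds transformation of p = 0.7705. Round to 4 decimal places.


Compute the odds: 0.7705/0.2295 = 3.3573.
Take the natural log: ln(3.3573) = 1.2111.

1.2111


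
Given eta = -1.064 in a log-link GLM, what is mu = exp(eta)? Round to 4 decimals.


Apply the inverse link:
mu = e^-1.064 = 0.3451.

0.3451


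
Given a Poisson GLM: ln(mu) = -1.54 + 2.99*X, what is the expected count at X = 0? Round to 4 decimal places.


Compute eta = -1.54 + 2.99 * 0 = -1.5400.
Apply inverse link: mu = e^-1.5400 = 0.2144.

0.2144


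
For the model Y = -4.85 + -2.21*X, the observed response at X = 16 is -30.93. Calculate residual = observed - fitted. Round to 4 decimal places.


Fitted value at X = 16 is yhat = -4.85 + -2.21*16 = -40.2100.
Residual = -30.93 - -40.2100 = 9.2800.

9.2800


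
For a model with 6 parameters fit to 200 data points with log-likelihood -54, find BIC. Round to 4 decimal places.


ln(200) = 5.298317.
k * ln(n) = 6 * 5.298317 = 31.789902.
-2L = 108.
BIC = 31.789902 + 108 = 139.789902, which rounds to 139.7899.

139.7899


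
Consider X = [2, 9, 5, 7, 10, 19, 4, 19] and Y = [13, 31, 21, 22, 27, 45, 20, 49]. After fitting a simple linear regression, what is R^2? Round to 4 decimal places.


The fitted line is Y = 10.5555 + 1.9141*X.
SSres = 35.3305, SStot = 1112.0000.
R^2 = 1 - SSres/SStot = 0.9682.

0.9682


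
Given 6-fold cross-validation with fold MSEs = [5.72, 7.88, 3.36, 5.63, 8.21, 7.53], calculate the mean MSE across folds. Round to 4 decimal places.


Sum of fold MSEs = 38.3300.
Average = 38.3300 / 6 = 6.3883.

6.3883


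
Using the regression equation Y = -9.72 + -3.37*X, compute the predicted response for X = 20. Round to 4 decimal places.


Substitute X = 20 into the equation:
Y = -9.72 + -3.37 * 20 = -9.72 + -67.4000 = -77.1200.

-77.1200


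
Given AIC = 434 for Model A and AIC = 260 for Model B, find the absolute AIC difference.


|AIC_A - AIC_B| = |434 - 260| = 174.
Model B is preferred (lower AIC).

174


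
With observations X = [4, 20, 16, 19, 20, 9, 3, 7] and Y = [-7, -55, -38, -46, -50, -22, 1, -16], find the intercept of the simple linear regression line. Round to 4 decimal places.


First find the slope: b1 = -2.8607.
Means: xbar = 12.2500, ybar = -29.1250.
b0 = ybar - b1 * xbar = -29.1250 - -2.8607 * 12.2500 = 5.9186.

5.9186


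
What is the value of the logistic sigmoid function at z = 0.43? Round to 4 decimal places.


exp(-0.4300) = 0.6505.
1 + exp(-z) = 1.6505.
sigmoid = 1/1.6505 = 0.6059.

0.6059


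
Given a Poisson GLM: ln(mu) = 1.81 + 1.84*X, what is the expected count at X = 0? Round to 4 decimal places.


Linear predictor: eta = 1.81 + (1.84)(0) = 1.8100.
Expected count: mu = exp(1.8100) = 6.1104.

6.1104


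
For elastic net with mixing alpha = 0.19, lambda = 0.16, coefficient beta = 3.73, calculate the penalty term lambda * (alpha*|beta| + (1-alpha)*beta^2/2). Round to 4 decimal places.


Compute:
L1 = 0.19 * 3.73 = 0.7087.
L2 = 0.81 * 3.73^2 / 2 = 5.6347.
Penalty = 0.16 * (0.7087 + 5.6347) = 1.0149.

1.0149


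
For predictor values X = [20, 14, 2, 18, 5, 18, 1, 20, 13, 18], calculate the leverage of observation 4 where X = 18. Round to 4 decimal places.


n = 10, xbar = 12.9000.
SXX = sum((xi - xbar)^2) = 502.9000.
h = 1/10 + (18 - 12.9000)^2 / 502.9000 = 0.1517.

0.1517


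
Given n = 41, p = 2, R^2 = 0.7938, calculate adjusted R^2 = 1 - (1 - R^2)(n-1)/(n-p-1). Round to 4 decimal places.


Adjusted R^2 = 1 - (1 - R^2) * (n-1)/(n-p-1).
(1 - R^2) = 0.2062.
(n-1)/(n-p-1) = 40/38.
(1 - R^2) * (n-1) = 0.2062 * 40 = 8.2480.
Divide by (n-p-1): 8.2480 / 38 = 0.2171.
Adj R^2 = 1 - 0.2171 = 0.7829.

0.7829


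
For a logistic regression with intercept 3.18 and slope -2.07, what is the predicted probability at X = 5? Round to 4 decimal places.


z = 3.18 + -2.07 * 5 = -7.1700.
Sigmoid: P = 1 / (1 + exp(7.1700)) = 0.0008.

0.0008


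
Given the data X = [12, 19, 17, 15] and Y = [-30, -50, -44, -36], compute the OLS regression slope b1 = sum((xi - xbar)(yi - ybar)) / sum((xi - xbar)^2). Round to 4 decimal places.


First compute the means: xbar = 15.7500, ybar = -40.0000.
Then S_xx = sum((xi - xbar)^2) = 26.7500.
S_xy = sum((xi - xbar)(yi - ybar)) = -78.0000.
b1 = S_xy / S_xx = -78.0000 / 26.7500 = -2.9159.

-2.9159


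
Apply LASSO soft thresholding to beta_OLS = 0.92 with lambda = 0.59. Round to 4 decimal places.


|beta_OLS| = 0.92.
lambda = 0.59.
Since |beta| > lambda, coefficient = sign(beta)*(|beta| - lambda) = 0.3300.
Result = 0.3300.

0.3300


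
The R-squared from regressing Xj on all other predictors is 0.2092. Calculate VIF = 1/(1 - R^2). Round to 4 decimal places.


Denominator: 1 - 0.2092 = 0.7908.
VIF = 1 / 0.7908 = 1.2645.

1.2645


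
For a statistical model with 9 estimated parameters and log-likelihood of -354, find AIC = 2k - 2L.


AIC = 2*9 - 2*(-354).
= 18 + 708 = 726.

726


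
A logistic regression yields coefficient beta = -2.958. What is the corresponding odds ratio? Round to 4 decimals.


The odds ratio is computed as:
OR = e^(-2.958) = 0.0519.

0.0519


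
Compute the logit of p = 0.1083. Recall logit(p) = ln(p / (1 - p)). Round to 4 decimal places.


1 - p = 0.8917.
p/(1-p) = 0.1215.
logit = ln(0.1215) = -2.1082.

-2.1082


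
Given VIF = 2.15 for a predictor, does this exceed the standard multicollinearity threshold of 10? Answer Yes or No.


Compare VIF = 2.15 to the threshold of 10.
2.15 < 10, so the answer is No.

No


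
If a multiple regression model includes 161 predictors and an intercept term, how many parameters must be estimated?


Including the intercept, the model has 161 predictor coefficients + 1 intercept.
Total = 162.

162


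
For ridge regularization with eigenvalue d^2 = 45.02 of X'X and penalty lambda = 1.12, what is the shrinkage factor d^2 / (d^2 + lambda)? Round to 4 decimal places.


Compute the denominator: 45.02 + 1.12 = 46.1400.
Shrinkage factor = 45.02 / 46.1400 = 0.9757.

0.9757


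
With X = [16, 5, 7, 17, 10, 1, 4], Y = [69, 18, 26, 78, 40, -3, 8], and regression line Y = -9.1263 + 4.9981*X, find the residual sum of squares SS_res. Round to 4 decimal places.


Compute predicted values, then residuals = yi - yhat_i.
Residuals: [-1.8433, 2.1358, 0.1396, 2.1586, -0.8547, 1.1282, -2.8661].
SSres = sum(residual^2) = 22.8563.

22.8563


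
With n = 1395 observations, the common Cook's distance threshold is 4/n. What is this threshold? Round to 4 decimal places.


The threshold is 4/n.
4/1395 = 0.0029.

0.0029


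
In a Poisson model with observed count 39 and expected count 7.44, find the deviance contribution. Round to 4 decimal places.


y/mu = 39/7.44 = 5.241935 (approx.), and ln(39/7.44) = 1.656691.
y * ln(y/mu) = 39 * 1.656691 = 64.610949.
y - mu = 31.56.
D = 2 * (64.610949 - 31.56) = 66.101898, which rounds to 66.1019.

66.1019


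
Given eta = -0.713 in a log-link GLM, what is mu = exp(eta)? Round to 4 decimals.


mu = exp(eta) = exp(-0.713).
= 0.4902.

0.4902


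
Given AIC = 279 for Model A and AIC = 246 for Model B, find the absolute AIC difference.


|AIC_A - AIC_B| = |279 - 246| = 33.
Model B is preferred (lower AIC).

33


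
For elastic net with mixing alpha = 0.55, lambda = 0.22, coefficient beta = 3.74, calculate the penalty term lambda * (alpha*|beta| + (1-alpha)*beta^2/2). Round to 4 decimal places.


Compute:
L1 = 0.55 * 3.74 = 2.0570.
L2 = 0.45 * 3.74^2 / 2 = 3.1472.
Penalty = 0.22 * (2.0570 + 3.1472) = 1.1449.

1.1449


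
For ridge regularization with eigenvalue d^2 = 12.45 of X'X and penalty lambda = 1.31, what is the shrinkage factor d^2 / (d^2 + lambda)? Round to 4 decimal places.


Denominator = d^2 + lambda = 12.45 + 1.31 = 13.7600.
Shrinkage = 12.45 / 13.7600 = 0.9048.

0.9048


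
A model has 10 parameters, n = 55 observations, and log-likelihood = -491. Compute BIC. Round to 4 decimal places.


k * ln(n) = 10 * ln(55) = 10 * 4.007333 = 40.073330.
-2 * loglik = -2 * (-491) = 982.
BIC = 40.073330 + 982 = 1022.073330, which rounds to 1022.0733.

1022.0733


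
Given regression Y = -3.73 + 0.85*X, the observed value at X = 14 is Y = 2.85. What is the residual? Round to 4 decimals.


Fitted value at X = 14 is yhat = -3.73 + 0.85*14 = 8.1700.
Residual = 2.85 - 8.1700 = -5.3200.

-5.3200


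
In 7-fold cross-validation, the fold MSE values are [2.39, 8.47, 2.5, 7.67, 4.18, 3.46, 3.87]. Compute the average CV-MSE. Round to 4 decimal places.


Total MSE across folds = 32.5400.
CV-MSE = 32.5400/7 = 4.6486.

4.6486


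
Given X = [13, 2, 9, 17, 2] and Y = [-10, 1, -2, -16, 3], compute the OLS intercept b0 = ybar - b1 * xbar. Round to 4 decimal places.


The slope is b1 = -1.1603.
Sample means are xbar = 8.6000 and ybar = -4.8000.
Intercept: b0 = -4.8000 - (-1.1603)(8.6000) = 5.1783.

5.1783


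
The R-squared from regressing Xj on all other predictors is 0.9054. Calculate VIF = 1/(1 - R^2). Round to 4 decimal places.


VIF = 1 / (1 - 0.9054).
= 1 / 0.0946 = 10.5708.

10.5708


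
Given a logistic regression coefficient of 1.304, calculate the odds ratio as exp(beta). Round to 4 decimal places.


exp(1.304) = 3.6840.
So the odds ratio is 3.6840.

3.6840


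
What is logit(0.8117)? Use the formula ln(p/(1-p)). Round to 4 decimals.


Compute the odds: 0.8117/0.1883 = 4.3107.
Take the natural log: ln(4.3107) = 1.4611.

1.4611


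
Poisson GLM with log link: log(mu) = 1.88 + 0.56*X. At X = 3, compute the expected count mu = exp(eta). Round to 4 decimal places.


eta = 1.88 + 0.56 * 3 = 3.5600.
mu = exp(3.5600) = 35.1632.

35.1632


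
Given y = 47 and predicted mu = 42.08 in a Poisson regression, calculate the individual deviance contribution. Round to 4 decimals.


y/mu = 47/42.08 = 1.116920 (approx.), and ln(47/42.08) = 0.110575.
y * ln(y/mu) = 47 * 0.110575 = 5.197025.
y - mu = 4.92.
D = 2 * (5.197025 - 4.92) = 0.554050, which rounds to 0.5541.

0.5541


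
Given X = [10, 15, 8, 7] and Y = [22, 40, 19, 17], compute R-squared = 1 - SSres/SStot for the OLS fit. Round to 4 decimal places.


The fitted line is Y = -4.7105 + 2.9211*X.
SSres = 8.7632, SStot = 333.0000.
R^2 = 1 - SSres/SStot = 0.9737.

0.9737


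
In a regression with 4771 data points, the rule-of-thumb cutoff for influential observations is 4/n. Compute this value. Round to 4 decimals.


The threshold is 4/n.
4/4771 = 0.0008.

0.0008


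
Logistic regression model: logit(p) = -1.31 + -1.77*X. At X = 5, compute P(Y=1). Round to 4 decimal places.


Compute z = -1.31 + (-1.77)(5) = -10.1600.
exp(-z) = 25848.2971.
P = 1/(1 + 25848.2971) = 0.0000.

0.0000


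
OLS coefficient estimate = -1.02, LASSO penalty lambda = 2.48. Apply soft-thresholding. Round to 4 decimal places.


Check: |-1.02| = 1.02 vs lambda = 2.48.
Since |beta| <= lambda, the coefficient is set to 0.
Soft-thresholded coefficient = 0.0000.

0.0000


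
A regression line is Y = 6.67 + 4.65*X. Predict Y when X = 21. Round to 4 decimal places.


Substitute X = 21 into the equation:
Y = 6.67 + 4.65 * 21 = 6.67 + 97.6500 = 104.3200.

104.3200


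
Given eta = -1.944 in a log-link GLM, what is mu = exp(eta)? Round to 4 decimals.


The inverse log link gives:
mu = exp(-1.944) = 0.1431.

0.1431


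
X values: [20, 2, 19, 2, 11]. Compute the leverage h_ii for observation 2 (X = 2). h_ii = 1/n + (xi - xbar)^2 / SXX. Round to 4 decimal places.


Compute xbar = 10.8000 with n = 5 observations.
SXX = 306.8000.
Leverage = 1/5 + (2 - 10.8000)^2/306.8000 = 0.4524.

0.4524


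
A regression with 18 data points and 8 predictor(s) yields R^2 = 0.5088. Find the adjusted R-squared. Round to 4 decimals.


Plug in: Adj R^2 = 1 - (1 - 0.5088) * 17/9.
= 1 - 0.4912 * 17/9
= 1 - 8.3504 / 9
= 1 - 0.9278 = 0.0722.

0.0722


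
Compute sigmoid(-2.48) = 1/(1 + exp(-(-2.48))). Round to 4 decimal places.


exp(2.4800) = 11.9413.
1 + exp(-z) = 12.9413.
sigmoid = 1/12.9413 = 0.0773.

0.0773


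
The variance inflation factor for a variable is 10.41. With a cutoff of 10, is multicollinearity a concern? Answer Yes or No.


The threshold is 10.
VIF = 10.41 is >= 10.
Multicollinearity indication: Yes.

Yes


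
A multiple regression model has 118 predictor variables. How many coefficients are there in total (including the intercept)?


Each predictor gets one coefficient, plus one intercept.
Total parameters = 118 + 1 = 119.

119


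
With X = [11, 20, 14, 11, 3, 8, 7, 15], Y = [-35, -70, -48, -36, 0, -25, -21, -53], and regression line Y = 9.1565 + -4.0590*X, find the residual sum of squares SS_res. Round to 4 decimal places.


Predicted values from Y = 9.1565 + -4.0590*X.
Residuals: [0.4925, 2.0235, -0.3305, -0.5075, 3.0205, -1.6845, -1.7435, -1.2715].
SSres = 21.3214.

21.3214


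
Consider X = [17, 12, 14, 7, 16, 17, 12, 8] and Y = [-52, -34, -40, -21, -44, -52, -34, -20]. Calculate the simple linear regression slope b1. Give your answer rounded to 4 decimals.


First compute the means: xbar = 12.8750, ybar = -37.1250.
Then S_xx = sum((xi - xbar)^2) = 104.8750.
S_xy = sum((xi - xbar)(yi - ybar)) = -331.1250.
b1 = S_xy / S_xx = -331.1250 / 104.8750 = -3.1573.

-3.1573


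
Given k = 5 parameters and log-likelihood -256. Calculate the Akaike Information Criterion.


AIC = 2k - 2*loglik = 2(5) - 2(-256).
= 10 + 512 = 522.

522


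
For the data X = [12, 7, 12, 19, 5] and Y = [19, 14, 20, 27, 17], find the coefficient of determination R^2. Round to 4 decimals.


Fit the OLS line: b0 = 10.3576, b1 = 0.8220.
SSres = 13.4627.
SStot = 93.2000.
R^2 = 1 - 13.4627/93.2000 = 0.8556.

0.8556


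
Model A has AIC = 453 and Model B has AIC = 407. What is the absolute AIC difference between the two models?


|AIC_A - AIC_B| = |453 - 407| = 46.
Model B is preferred (lower AIC).

46


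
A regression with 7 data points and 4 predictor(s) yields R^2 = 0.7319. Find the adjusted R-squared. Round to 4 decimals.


Plug in: Adj R^2 = 1 - (1 - 0.7319) * 6/2.
= 1 - 0.2681 * 6/2
= 1 - 1.6086 / 2
= 1 - 0.8043 = 0.1957.

0.1957


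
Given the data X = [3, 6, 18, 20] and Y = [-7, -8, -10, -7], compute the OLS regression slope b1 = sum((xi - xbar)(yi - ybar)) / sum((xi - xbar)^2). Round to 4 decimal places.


Calculate xbar = 11.7500, ybar = -8.0000.
S_xx = 216.7500, S_xy = -13.0000.
Using b1 = S_xy / S_xx = -13.0000 / 216.7500, we get b1 = -0.0600.

-0.0600


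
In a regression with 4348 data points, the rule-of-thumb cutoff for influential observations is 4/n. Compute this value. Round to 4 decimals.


The threshold is 4/n.
4/4348 = 0.0009.

0.0009


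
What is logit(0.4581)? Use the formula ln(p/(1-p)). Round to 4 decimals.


1 - p = 0.5419.
p/(1-p) = 0.8454.
logit = ln(0.8454) = -0.1680.

-0.1680


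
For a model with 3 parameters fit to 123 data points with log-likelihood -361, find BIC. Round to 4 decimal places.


k * ln(n) = 3 * ln(123) = 3 * 4.812184 = 14.436552.
-2 * loglik = -2 * (-361) = 722.
BIC = 14.436552 + 722 = 736.436552, which rounds to 736.4366.

736.4366


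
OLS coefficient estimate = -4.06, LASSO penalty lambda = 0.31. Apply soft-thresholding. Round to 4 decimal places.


Absolute value: |-4.06| = 4.06.
Compare to lambda = 0.31.
Since |beta| > lambda, coefficient = sign(beta)*(|beta| - lambda) = -3.7500.

-3.7500


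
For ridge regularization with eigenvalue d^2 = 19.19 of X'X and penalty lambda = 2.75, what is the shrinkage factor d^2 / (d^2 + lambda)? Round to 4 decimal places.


d^2 + lambda = 19.19 + 2.75 = 21.9400.
Shrinkage factor = 19.19/21.9400 = 0.8747.

0.8747


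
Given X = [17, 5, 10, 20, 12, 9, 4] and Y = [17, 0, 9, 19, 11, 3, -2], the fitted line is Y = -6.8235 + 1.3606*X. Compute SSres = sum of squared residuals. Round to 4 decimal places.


For each point, residual = actual - predicted.
Residuals: [0.6933, 0.0205, 2.2175, -1.3885, 1.4963, -2.4219, -0.6189].
Sum of squared residuals = 15.8139.

15.8139


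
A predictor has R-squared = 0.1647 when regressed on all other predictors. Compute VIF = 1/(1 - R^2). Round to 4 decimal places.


Using VIF = 1/(1 - R^2_j):
1 - 0.1647 = 0.8353.
VIF = 1.1972.

1.1972


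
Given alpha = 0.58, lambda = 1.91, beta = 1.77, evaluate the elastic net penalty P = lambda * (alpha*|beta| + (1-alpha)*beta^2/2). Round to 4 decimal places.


Compute:
L1 = 0.58 * 1.77 = 1.0266.
L2 = 0.42 * 1.77^2 / 2 = 0.6579.
Penalty = 1.91 * (1.0266 + 0.6579) = 3.2174.

3.2174


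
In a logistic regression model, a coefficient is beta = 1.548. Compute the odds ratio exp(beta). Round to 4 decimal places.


The odds ratio is computed as:
OR = e^(1.548) = 4.7021.

4.7021


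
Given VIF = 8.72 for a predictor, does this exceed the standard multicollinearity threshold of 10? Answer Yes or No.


Check: VIF = 8.72 vs threshold = 10.
Since 8.72 < 10, the answer is No.

No


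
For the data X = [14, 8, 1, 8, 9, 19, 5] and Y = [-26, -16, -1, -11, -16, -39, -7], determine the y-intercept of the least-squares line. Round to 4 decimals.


The slope is b1 = -2.1291.
Sample means are xbar = 9.1429 and ybar = -16.5714.
Intercept: b0 = -16.5714 - (-2.1291)(9.1429) = 2.8950.

2.8950


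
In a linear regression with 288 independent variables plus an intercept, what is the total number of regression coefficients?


Total coefficients = number of predictors + 1 (for the intercept).
= 288 + 1 = 289.

289


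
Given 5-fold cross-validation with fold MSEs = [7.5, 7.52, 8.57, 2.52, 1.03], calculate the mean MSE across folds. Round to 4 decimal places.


Sum of fold MSEs = 27.1400.
Average = 27.1400 / 5 = 5.4280.

5.4280


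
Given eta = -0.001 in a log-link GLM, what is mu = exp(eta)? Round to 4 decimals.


mu = exp(eta) = exp(-0.001).
= 0.9990.

0.9990


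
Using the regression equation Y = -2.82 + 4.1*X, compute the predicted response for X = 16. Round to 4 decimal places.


Plug X = 16 into Y = -2.82 + 4.1*X:
Y = -2.82 + 65.6000 = 62.7800.

62.7800


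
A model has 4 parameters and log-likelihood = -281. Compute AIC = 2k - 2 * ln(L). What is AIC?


AIC = 2*4 - 2*(-281).
= 8 + 562 = 570.

570


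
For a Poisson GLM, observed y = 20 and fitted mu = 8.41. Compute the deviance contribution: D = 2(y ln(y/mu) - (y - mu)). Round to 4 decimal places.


First: ln(20/8.41) = 0.866311.
Then: 20 * 0.866311 = 17.326220.
y - mu = 20 - 8.41 = 11.59.
D = 2(17.326220 - 11.59) = 11.472440, which rounds to 11.4724.

11.4724


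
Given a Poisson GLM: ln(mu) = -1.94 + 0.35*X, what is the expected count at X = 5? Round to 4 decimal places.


Linear predictor: eta = -1.94 + (0.35)(5) = -0.1900.
Expected count: mu = exp(-0.1900) = 0.8270.

0.8270


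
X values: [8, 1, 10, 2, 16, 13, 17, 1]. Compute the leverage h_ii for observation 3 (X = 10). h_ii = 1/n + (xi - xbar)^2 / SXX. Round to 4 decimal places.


Compute xbar = 8.5000 with n = 8 observations.
SXX = 306.0000.
Leverage = 1/8 + (10 - 8.5000)^2/306.0000 = 0.1324.

0.1324


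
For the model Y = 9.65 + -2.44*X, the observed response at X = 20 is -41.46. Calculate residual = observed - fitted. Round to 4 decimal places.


Fitted value at X = 20 is yhat = 9.65 + -2.44*20 = -39.1500.
Residual = -41.46 - -39.1500 = -2.3100.

-2.3100


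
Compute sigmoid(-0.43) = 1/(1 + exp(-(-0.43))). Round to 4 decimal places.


Compute exp(0.4300) = 1.5373.
Sigmoid = 1 / (1 + 1.5373) = 1 / 2.5373 = 0.3941.

0.3941


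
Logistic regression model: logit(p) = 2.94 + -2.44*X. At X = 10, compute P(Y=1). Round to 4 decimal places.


Linear predictor: z = 2.94 + -2.44 * 10 = -21.4600.
P = 1/(1 + exp(21.4600)) = 1/(1 + 2089101695.9962) = 0.0000.

0.0000


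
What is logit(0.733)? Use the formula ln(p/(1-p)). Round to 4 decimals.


Compute the odds: 0.733/0.267 = 2.7453.
Take the natural log: ln(2.7453) = 1.0099.

1.0099


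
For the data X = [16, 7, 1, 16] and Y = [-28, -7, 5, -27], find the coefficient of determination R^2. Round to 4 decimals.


After computing the OLS fit (b0=7.6019, b1=-2.1852):
SSres = 1.1944, SStot = 774.7500.
R^2 = 1 - 1.1944/774.7500 = 0.9985.

0.9985


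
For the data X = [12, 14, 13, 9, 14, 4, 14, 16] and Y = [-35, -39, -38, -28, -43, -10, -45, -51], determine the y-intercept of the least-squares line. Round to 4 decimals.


The slope is b1 = -3.2549.
Sample means are xbar = 12.0000 and ybar = -36.1250.
Intercept: b0 = -36.1250 - (-3.2549)(12.0000) = 2.9338.

2.9338


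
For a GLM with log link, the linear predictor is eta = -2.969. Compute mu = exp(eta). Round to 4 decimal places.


Apply the inverse link:
mu = e^-2.969 = 0.0514.

0.0514


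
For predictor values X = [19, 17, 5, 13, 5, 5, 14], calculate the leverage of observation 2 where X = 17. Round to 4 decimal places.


Mean of X: xbar = 11.1429.
SXX = 220.8571.
For X = 17: h = 1/7 + (17 - 11.1429)^2/220.8571 = 0.2982.

0.2982


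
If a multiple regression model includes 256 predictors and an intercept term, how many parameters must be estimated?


Each predictor gets one coefficient, plus one intercept.
Total parameters = 256 + 1 = 257.

257


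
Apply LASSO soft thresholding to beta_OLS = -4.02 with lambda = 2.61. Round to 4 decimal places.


|beta_OLS| = 4.02.
lambda = 2.61.
Since |beta| > lambda, coefficient = sign(beta)*(|beta| - lambda) = -1.4100.
Result = -1.4100.

-1.4100


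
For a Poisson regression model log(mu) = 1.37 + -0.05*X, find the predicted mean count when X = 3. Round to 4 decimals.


Compute eta = 1.37 + -0.05 * 3 = 1.2200.
Apply inverse link: mu = e^1.2200 = 3.3872.

3.3872


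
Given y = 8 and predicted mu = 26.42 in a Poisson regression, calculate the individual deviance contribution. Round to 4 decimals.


First: ln(8/26.42) = -1.194680.
Then: 8 * -1.194680 = -9.557440.
y - mu = 8 - 26.42 = -18.42.
D = 2(-9.557440 - -18.42) = 17.725120, which rounds to 17.7251.

17.7251


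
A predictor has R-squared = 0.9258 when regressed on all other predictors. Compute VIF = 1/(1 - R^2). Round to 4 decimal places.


Using VIF = 1/(1 - R^2_j):
1 - 0.9258 = 0.0742.
VIF = 13.4771.

13.4771


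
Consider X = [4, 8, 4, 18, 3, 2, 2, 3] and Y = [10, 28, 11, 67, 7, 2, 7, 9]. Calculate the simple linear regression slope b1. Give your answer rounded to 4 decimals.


The sample means are xbar = 5.5000 and ybar = 17.6250.
Compute S_xx = 204.0000 and S_xy = 804.5000.
Slope b1 = S_xy / S_xx = 804.5000 / 204.0000 = 3.9436.

3.9436


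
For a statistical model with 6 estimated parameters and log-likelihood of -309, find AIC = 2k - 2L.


AIC = 2k - 2*loglik = 2(6) - 2(-309).
= 12 + 618 = 630.

630


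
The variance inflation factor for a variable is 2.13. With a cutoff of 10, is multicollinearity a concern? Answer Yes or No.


Check: VIF = 2.13 vs threshold = 10.
Since 2.13 < 10, the answer is No.

No


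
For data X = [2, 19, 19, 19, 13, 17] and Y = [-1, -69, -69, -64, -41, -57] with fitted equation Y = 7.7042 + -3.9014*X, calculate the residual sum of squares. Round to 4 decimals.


Compute predicted values, then residuals = yi - yhat_i.
Residuals: [-0.9014, -2.5776, -2.5776, 2.4224, 2.0140, 1.6196].
SSres = sum(residual^2) = 26.6479.

26.6479


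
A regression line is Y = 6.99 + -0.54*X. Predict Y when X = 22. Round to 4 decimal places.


Substitute X = 22 into the equation:
Y = 6.99 + -0.54 * 22 = 6.99 + -11.8800 = -4.8900.

-4.8900


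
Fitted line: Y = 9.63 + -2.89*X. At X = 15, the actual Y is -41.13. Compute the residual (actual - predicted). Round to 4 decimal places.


Fitted value at X = 15 is yhat = 9.63 + -2.89*15 = -33.7200.
Residual = -41.13 - -33.7200 = -7.4100.

-7.4100


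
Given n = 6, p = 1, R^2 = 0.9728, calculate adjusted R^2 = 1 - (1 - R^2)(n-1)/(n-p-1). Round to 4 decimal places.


Plug in: Adj R^2 = 1 - (1 - 0.9728) * 5/4.
= 1 - 0.0272 * 5/4
= 1 - 0.1360 / 4
= 1 - 0.0340 = 0.9660.

0.9660


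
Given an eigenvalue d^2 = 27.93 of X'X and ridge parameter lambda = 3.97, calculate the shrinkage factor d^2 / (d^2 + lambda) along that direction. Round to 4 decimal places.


Compute the denominator: 27.93 + 3.97 = 31.9000.
Shrinkage factor = 27.93 / 31.9000 = 0.8755.

0.8755


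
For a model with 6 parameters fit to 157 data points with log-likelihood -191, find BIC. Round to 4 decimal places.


Compute k*ln(n) = 6*ln(157) = 6*5.056246 = 30.337476.
Then -2*loglik = 382.
BIC = 30.337476 + 382 = 412.337476, which rounds to 412.3375.

412.3375


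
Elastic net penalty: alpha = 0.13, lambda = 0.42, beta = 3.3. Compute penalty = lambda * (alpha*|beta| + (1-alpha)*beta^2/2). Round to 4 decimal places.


Compute:
L1 = 0.13 * 3.3 = 0.4290.
L2 = 0.87 * 3.3^2 / 2 = 4.7372.
Penalty = 0.42 * (0.4290 + 4.7372) = 2.1698.

2.1698


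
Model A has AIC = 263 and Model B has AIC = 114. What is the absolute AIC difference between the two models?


Absolute difference = |263 - 114| = 149.
The model with lower AIC (B) is preferred.

149


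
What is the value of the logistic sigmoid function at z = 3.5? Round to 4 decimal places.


First, exp(-3.5000) = 0.0302.
Then sigma(z) = 1/(1 + 0.0302) = 0.9707.

0.9707


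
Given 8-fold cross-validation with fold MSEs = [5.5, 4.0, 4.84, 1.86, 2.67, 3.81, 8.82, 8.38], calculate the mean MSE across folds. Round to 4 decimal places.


Sum of fold MSEs = 39.8800.
Average = 39.8800 / 8 = 4.9850.

4.9850


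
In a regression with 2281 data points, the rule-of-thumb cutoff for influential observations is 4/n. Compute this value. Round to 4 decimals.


Using the rule of thumb:
Threshold = 4 / 2281 = 0.0018.

0.0018


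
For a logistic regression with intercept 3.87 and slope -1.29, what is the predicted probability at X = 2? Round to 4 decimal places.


z = 3.87 + -1.29 * 2 = 1.2900.
Sigmoid: P = 1 / (1 + exp(-1.2900)) = 0.7841.

0.7841


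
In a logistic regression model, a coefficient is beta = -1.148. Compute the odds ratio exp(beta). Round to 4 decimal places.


The odds ratio is computed as:
OR = e^(-1.148) = 0.3173.

0.3173


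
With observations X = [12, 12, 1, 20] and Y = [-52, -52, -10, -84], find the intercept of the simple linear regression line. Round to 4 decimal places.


The slope is b1 = -3.8878.
Sample means are xbar = 11.2500 and ybar = -49.5000.
Intercept: b0 = -49.5000 - (-3.8878)(11.2500) = -5.7620.

-5.7620


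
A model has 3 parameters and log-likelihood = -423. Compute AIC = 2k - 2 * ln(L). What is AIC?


AIC = 2k - 2*loglik = 2(3) - 2(-423).
= 6 + 846 = 852.

852


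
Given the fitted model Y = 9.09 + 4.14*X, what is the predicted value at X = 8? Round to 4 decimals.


Plug X = 8 into Y = 9.09 + 4.14*X:
Y = 9.09 + 33.1200 = 42.2100.

42.2100


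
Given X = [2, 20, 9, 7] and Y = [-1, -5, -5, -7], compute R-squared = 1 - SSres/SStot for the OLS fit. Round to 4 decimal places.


The fitted line is Y = -3.1272 + -0.1445*X.
SSres = 15.3873, SStot = 19.0000.
R^2 = 1 - SSres/SStot = 0.1901.

0.1901


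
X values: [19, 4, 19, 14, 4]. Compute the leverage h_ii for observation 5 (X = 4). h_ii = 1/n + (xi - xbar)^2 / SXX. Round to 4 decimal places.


Mean of X: xbar = 12.0000.
SXX = 230.0000.
For X = 4: h = 1/5 + (4 - 12.0000)^2/230.0000 = 0.4783.

0.4783


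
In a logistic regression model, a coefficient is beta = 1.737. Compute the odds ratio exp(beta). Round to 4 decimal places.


Odds ratio = exp(beta) = exp(1.737).
= 5.6803.

5.6803


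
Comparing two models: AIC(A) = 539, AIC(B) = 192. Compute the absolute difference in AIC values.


|AIC_A - AIC_B| = |539 - 192| = 347.
Model B is preferred (lower AIC).

347


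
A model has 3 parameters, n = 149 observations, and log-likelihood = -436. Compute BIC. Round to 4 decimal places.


k * ln(n) = 3 * ln(149) = 3 * 5.003946 = 15.011838.
-2 * loglik = -2 * (-436) = 872.
BIC = 15.011838 + 872 = 887.011838, which rounds to 887.0118.

887.0118


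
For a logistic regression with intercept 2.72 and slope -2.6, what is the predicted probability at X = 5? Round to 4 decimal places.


Linear predictor: z = 2.72 + -2.6 * 5 = -10.2800.
P = 1/(1 + exp(10.2800)) = 1/(1 + 29143.8736) = 0.0000.

0.0000
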